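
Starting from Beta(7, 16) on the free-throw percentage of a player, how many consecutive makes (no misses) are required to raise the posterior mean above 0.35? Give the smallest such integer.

k = 2

After k makes and 0 misses the posterior is Beta(7+k, 16), with mean (7+k)/(7+16+k).
Set (7+k)/(23+k) > 0.35 and solve: k > (0.35·23 − 7)/(1 − 0.35) = 1.615.
The smallest integer exceeding 1.615 is 2.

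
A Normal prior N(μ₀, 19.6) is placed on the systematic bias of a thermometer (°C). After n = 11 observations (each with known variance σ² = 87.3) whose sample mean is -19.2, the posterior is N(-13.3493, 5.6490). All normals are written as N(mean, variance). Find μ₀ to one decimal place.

μ₀ = 1.1

With known observation variance, the Normal–Normal posterior has precision τ_n = τ₀ + n/σ² and mean μ_n = (τ₀μ₀ + (n/σ²)x̄)/τ_n.
Here τ₀ = 1/19.6 = 0.051020 and τ_data = 11/87.3 = 0.126002, so τ_n = 0.177022.
Rearranging for μ₀: μ₀ = (μ_n·τ_n − τ_data·x̄)/τ₀ = (-13.3493·0.177022 − 0.126002·-19.2) / 0.051020 = 0.056119/0.051020 ≈ 1.1.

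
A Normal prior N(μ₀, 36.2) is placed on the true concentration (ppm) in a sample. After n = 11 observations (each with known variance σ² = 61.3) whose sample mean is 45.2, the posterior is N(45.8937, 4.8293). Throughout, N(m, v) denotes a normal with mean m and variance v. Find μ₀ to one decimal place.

μ₀ = 50.4

The posterior mean is a precision-weighted average: μ_n = (τ₀μ₀ + τ_data·x̄)/(τ₀+τ_data), with τ₀=1/σ₀² and τ_data=n/σ².
Here τ₀ = 1/36.2 = 0.027624 and τ_data = 11/61.3 = 0.179445, so τ_n = 0.207069.
Rearranging for μ₀: μ₀ = (μ_n·τ_n − τ_data·x̄)/τ₀ = (45.8937·0.207069 − 0.179445·45.2) / 0.027624 = 1.392249/0.027624 ≈ 50.4.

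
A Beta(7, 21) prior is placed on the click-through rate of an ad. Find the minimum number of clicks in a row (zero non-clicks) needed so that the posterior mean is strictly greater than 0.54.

k = 18

After k clicks and 0 non-clicks the posterior is Beta(7+k, 21), with mean (7+k)/(7+21+k).
Set (7+k)/(28+k) > 0.54 and solve: k > (0.54·28 − 7)/(1 − 0.54) = 17.652.
The smallest integer exceeding 17.652 is 18, and checking k=18: (25)/(46) = 0.5435 > 0.54.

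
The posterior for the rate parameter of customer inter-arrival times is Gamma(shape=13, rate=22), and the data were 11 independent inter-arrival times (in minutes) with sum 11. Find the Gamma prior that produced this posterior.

Gamma(shape=2, rate=11)

For an exponential likelihood with a Gamma(α, β) prior on the rate, n observations with total T give posterior Gamma(α+n, β+T).
So α = 13 − 11 = 2 and β = 22 − 11 = 11.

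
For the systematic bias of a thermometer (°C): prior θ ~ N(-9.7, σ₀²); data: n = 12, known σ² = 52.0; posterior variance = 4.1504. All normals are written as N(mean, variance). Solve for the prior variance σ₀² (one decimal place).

For the Normal–Normal model with known σ², precisions add: τ_n = τ₀ + n/σ².
So 1/σ₀² = 1/4.1504 − 12/52.0 = 0.240941 − 0.230769 = 0.010172.
Hence σ₀² = 1/0.010172 ≈ 98.3.

σ₀² = 98.3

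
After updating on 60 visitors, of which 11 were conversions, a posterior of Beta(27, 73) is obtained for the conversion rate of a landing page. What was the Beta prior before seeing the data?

A Beta(α, β) prior with s successes and f failures in binomial data gives a Beta(α+s, β+f) posterior.
So α = 27 − 11 = 16 and β = 73 − 49 = 24.

Beta(16, 24)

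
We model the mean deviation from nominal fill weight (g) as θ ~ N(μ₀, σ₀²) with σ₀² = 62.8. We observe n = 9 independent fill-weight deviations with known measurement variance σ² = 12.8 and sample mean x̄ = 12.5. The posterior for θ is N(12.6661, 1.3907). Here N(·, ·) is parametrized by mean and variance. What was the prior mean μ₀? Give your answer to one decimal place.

With known observation variance, the Normal–Normal posterior has precision τ_n = τ₀ + n/σ² and mean μ_n = (τ₀μ₀ + (n/σ²)x̄)/τ_n.
Here τ₀ = 1/62.8 = 0.015924 and τ_data = 9/12.8 = 0.703125, so τ_n = 0.719049.
Rearranging for μ₀: μ₀ = (μ_n·τ_n − τ_data·x̄)/τ₀ = (12.6661·0.719049 − 0.703125·12.5) / 0.015924 = 0.318484/0.015924 ≈ 20.0.

μ₀ = 20.0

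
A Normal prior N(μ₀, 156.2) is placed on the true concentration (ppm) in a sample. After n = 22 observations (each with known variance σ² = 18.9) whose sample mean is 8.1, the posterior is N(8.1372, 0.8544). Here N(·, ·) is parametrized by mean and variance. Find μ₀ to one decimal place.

μ₀ = 14.9

The posterior mean is a precision-weighted average: μ_n = (τ₀μ₀ + τ_data·x̄)/(τ₀+τ_data), with τ₀=1/σ₀² and τ_data=n/σ².
Here τ₀ = 1/156.2 = 0.006402 and τ_data = 22/18.9 = 1.164021, so τ_n = 1.170423.
Rearranging for μ₀: μ₀ = (μ_n·τ_n − τ_data·x̄)/τ₀ = (8.1372·1.170423 − 1.164021·8.1) / 0.006402 = 0.095396/0.006402 ≈ 14.9.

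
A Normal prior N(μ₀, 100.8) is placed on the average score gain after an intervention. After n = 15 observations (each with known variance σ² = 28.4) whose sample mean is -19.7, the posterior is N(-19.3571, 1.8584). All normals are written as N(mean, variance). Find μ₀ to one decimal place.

With known observation variance, the Normal–Normal posterior has precision τ_n = τ₀ + n/σ² and mean μ_n = (τ₀μ₀ + (n/σ²)x̄)/τ_n.
Here τ₀ = 1/100.8 = 0.009921 and τ_data = 15/28.4 = 0.528169, so τ_n = 0.538090.
Rearranging for μ₀: μ₀ = (μ_n·τ_n − τ_data·x̄)/τ₀ = (-19.3571·0.538090 − 0.528169·-19.7) / 0.009921 = -0.010933/0.009921 ≈ -1.1.

μ₀ = -1.1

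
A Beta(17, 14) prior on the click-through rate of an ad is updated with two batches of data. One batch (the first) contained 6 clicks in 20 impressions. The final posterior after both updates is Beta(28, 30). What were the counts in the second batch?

Because Beta–binomial updating is additive in the counts, the combined data contributed (α_post−α_prior, β_post−β_prior) successes and failures.
Total across both batches: 28−17=11 clicks, 30−14=16 non-clicks.
Subtract the first batch: 11−6=5 clicks and 16−14=2 non-clicks.

5 clicks and 2 non-clicks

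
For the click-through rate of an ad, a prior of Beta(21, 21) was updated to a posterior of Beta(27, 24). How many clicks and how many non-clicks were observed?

6 clicks and 3 non-clicks

Under Beta–binomial conjugacy the posterior parameters are (α+s, β+f).
Match parameters: s=27−21=6, f=24−21=3.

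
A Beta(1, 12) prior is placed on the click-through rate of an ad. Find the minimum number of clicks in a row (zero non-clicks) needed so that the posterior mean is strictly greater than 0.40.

After k clicks and 0 non-clicks the posterior is Beta(1+k, 12), with mean (1+k)/(1+12+k).
Set (1+k)/(13+k) > 0.40 and solve: k > (0.40·13 − 1)/(1 − 0.40) = 7.000.
The smallest integer exceeding 7.000 is 8.

k = 8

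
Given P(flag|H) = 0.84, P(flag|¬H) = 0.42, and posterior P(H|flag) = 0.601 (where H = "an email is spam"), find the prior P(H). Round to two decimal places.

P(H) = 0.43

Bayes' rule in odds form gives O(H|E) = O(H)·[P(E|H)/P(E|¬H)], hence O(H) = O(H|E)/LR.
Posterior odds = 0.601/(1−0.601) = 1.5063. LR = 0.84/0.42 = 2.0000.
Prior odds = 1.5063/2.0000 = 0.7531, so P(H) = 0.7531/(1+0.7531) ≈ 0.43.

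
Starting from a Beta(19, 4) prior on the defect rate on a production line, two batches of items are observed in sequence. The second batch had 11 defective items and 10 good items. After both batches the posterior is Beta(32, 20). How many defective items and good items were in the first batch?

2 defective items and 6 good items

Sequential conjugate updates are equivalent to a single update on the pooled data, so total successes = posterior α − prior α and total failures = posterior β − prior β.
Total across both batches: 32−19=13 defective items, 20−4=16 good items.
Subtract the second batch: 13−11=2 defective items and 16−10=6 good items.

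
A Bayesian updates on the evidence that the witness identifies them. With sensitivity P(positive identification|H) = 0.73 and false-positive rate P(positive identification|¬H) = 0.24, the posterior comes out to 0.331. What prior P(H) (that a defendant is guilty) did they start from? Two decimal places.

In odds form, posterior odds = prior odds × likelihood ratio, so prior odds = posterior odds ÷ LR.
Posterior odds = 0.331/(1−0.331) = 0.4948. LR = 0.73/0.24 = 3.0417.
Prior odds = 0.4948/3.0417 = 0.1627, so P(H) = 0.1627/(1+0.1627) ≈ 0.14.

P(H) = 0.14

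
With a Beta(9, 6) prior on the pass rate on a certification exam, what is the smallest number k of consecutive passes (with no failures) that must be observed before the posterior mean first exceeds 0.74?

k = 9

After k passes and 0 failures the posterior is Beta(9+k, 6), with mean (9+k)/(9+6+k).
Set (9+k)/(15+k) > 0.74 and solve: k > (0.74·15 − 9)/(1 − 0.74) = 8.077.
The smallest integer exceeding 8.077 is 9.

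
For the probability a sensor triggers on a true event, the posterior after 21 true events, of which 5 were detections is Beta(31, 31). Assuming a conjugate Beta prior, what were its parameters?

Under Beta–binomial conjugacy the posterior parameters are (a+s, b+f).
So a = 31 − 5 = 26 and b = 31 − 16 = 15.

Beta(26, 15)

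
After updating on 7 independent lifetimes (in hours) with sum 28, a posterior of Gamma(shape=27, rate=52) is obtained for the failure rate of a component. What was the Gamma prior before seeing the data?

Gamma(shape=20, rate=24)

For an exponential likelihood with a Gamma(α, β) prior on the rate, n observations with total T give posterior Gamma(α+n, β+T).
So α = 27 − 7 = 20 and β = 52 − 28 = 24.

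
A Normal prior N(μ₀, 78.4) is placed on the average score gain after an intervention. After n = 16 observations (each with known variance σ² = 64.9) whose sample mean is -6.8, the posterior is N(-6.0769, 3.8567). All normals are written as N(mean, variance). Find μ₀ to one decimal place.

μ₀ = 7.9

The posterior mean is a precision-weighted average: μ_n = (τ₀μ₀ + τ_data·x̄)/(τ₀+τ_data), with τ₀=1/σ₀² and τ_data=n/σ².
Here τ₀ = 1/78.4 = 0.012755 and τ_data = 16/64.9 = 0.246533, so τ_n = 0.259288.
Rearranging for μ₀: μ₀ = (μ_n·τ_n − τ_data·x̄)/τ₀ = (-6.0769·0.259288 − 0.246533·-6.8) / 0.012755 = 0.100757/0.012755 ≈ 7.9.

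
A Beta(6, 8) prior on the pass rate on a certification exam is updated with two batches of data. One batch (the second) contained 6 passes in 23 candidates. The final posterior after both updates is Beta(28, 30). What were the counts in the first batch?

Sequential conjugate updates are equivalent to a single update on the pooled data, so total successes = posterior α − prior α and total failures = posterior β − prior β.
Total across both batches: 28−6=22 passes, 30−8=22 failures.
Subtract the second batch: 22−6=16 passes and 22−17=5 failures.

16 passes and 5 failures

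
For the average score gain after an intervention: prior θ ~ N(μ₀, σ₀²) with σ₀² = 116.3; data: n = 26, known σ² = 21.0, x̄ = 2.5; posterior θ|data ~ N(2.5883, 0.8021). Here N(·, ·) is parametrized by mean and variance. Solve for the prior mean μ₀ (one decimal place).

μ₀ = 15.3

With known observation variance, the Normal–Normal posterior has precision τ_n = τ₀ + n/σ² and mean μ_n = (τ₀μ₀ + (n/σ²)x̄)/τ_n.
Here τ₀ = 1/116.3 = 0.008598 and τ_data = 26/21.0 = 1.238095, so τ_n = 1.246693.
Rearranging for μ₀: μ₀ = (μ_n·τ_n − τ_data·x̄)/τ₀ = (2.5883·1.246693 − 1.238095·2.5) / 0.008598 = 0.131578/0.008598 ≈ 15.3.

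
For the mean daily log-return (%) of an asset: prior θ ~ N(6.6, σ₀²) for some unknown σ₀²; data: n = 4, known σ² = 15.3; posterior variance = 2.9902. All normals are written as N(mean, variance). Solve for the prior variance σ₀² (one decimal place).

Posterior precision equals prior precision plus data precision: 1/σ_n² = 1/σ₀² + n/σ².
So 1/σ₀² = 1/2.9902 − 4/15.3 = 0.334426 − 0.261438 = 0.072988.
Hence σ₀² = 1/0.072988 ≈ 13.7.

σ₀² = 13.7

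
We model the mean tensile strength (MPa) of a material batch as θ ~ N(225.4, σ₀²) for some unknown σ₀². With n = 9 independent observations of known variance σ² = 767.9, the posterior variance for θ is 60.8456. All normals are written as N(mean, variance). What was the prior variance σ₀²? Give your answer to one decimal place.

For the Normal–Normal model with known σ², precisions add: τ_n = τ₀ + n/σ².
So 1/σ₀² = 1/60.8456 − 9/767.9 = 0.016435 − 0.011720 = 0.004715.
Hence σ₀² = 1/0.004715 ≈ 212.1.

σ₀² = 212.1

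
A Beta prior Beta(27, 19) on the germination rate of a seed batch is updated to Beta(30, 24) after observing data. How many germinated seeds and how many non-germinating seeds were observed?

3 germinated seeds and 5 non-germinating seeds

Beta is conjugate to the binomial likelihood: posterior = Beta(α+s, β+f).
Match parameters: s=30−27=3, f=24−19=5.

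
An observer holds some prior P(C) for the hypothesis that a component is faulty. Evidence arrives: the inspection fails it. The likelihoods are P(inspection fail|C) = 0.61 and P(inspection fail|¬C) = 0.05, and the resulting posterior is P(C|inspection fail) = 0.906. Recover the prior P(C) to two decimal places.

Bayes' rule in odds form gives O(C|E) = O(C)·[P(E|C)/P(E|¬C)], hence O(C) = O(C|E)/LR.
Posterior odds = 0.906/(1−0.906) = 9.6383. LR = 0.61/0.05 = 12.2000.
Prior odds = 9.6383/12.2000 = 0.7900, so P(C) = 0.7900/(1+0.7900) ≈ 0.44.

P(C) = 0.44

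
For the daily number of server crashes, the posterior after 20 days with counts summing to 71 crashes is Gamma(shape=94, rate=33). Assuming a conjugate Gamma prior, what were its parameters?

Gamma(shape=23, rate=13)

A Gamma(α, β) prior (rate parametrization) on a Poisson rate with n observations summing to S gives posterior Gamma(α+S, β+n).
So α = 94 − 71 = 23 and β = 33 − 20 = 13.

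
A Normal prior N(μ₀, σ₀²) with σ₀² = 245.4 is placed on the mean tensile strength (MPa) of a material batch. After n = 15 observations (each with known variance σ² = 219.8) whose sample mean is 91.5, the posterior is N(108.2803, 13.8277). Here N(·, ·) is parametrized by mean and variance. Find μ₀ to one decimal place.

μ₀ = 389.3

With known observation variance, the Normal–Normal posterior has precision τ_n = τ₀ + n/σ² and mean μ_n = (τ₀μ₀ + (n/σ²)x̄)/τ_n.
Here τ₀ = 1/245.4 = 0.004075 and τ_data = 15/219.8 = 0.068244, so τ_n = 0.072319.
Rearranging for μ₀: μ₀ = (μ_n·τ_n − τ_data·x̄)/τ₀ = (108.2803·0.072319 − 0.068244·91.5) / 0.004075 = 1.586397/0.004075 ≈ 389.3.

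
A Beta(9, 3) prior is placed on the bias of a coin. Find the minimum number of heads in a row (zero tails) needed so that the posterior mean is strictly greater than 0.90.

After k heads and 0 tails the posterior is Beta(9+k, 3), with mean (9+k)/(9+3+k).
Set (9+k)/(12+k) > 0.90 and solve: k > (0.90·12 − 9)/(1 − 0.90) = 18.000.
The smallest integer exceeding 18.000 is 19.

k = 19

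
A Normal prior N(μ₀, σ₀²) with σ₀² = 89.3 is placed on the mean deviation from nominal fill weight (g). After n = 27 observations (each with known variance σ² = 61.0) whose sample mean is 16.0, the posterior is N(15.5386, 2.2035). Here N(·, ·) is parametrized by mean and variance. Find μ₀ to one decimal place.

μ₀ = -2.7

The posterior mean is a precision-weighted average: μ_n = (τ₀μ₀ + τ_data·x̄)/(τ₀+τ_data), with τ₀=1/σ₀² and τ_data=n/σ².
Here τ₀ = 1/89.3 = 0.011198 and τ_data = 27/61.0 = 0.442623, so τ_n = 0.453821.
Rearranging for μ₀: μ₀ = (μ_n·τ_n − τ_data·x̄)/τ₀ = (15.5386·0.453821 − 0.442623·16.0) / 0.011198 = -0.030225/0.011198 ≈ -2.7.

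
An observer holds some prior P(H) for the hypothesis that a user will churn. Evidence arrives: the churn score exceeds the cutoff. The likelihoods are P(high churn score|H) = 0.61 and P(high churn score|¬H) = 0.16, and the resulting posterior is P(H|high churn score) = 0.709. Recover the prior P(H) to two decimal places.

P(H) = 0.39

In odds form, posterior odds = prior odds × likelihood ratio, so prior odds = posterior odds ÷ LR.
Posterior odds = 0.709/(1−0.709) = 2.4364. LR = 0.61/0.16 = 3.8125.
Prior odds = 2.4364/3.8125 = 0.6391, so P(H) = 0.6391/(1+0.6391) ≈ 0.39.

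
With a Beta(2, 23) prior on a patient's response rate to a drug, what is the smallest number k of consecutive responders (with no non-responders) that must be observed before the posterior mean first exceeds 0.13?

After k responders and 0 non-responders the posterior is Beta(2+k, 23), with mean (2+k)/(2+23+k).
Set (2+k)/(25+k) > 0.13 and solve: k > (0.13·25 − 2)/(1 − 0.13) = 1.437.
The smallest integer exceeding 1.437 is 2, and checking k=2: (4)/(27) = 0.1481 > 0.13.

k = 2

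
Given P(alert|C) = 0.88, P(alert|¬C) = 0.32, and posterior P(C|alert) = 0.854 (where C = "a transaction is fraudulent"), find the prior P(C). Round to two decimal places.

P(C) = 0.68

In odds form, posterior odds = prior odds × likelihood ratio, so prior odds = posterior odds ÷ LR.
Posterior odds = 0.854/(1−0.854) = 5.8493. LR = 0.88/0.32 = 2.7500.
Prior odds = 5.8493/2.7500 = 2.1270, so P(C) = 2.1270/(1+2.1270) ≈ 0.68.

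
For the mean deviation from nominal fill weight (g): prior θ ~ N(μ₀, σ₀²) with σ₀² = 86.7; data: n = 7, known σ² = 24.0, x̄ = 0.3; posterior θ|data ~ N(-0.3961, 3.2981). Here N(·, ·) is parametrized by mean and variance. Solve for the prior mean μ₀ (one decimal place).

μ₀ = -18.0

The posterior mean is a precision-weighted average: μ_n = (τ₀μ₀ + τ_data·x̄)/(τ₀+τ_data), with τ₀=1/σ₀² and τ_data=n/σ².
Here τ₀ = 1/86.7 = 0.011534 and τ_data = 7/24.0 = 0.291667, so τ_n = 0.303201.
Rearranging for μ₀: μ₀ = (μ_n·τ_n − τ_data·x̄)/τ₀ = (-0.3961·0.303201 − 0.291667·0.3) / 0.011534 = -0.207598/0.011534 ≈ -18.0.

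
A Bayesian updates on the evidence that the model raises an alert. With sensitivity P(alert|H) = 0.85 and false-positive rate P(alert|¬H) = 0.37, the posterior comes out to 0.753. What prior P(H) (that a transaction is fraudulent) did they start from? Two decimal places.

P(H) = 0.57

In odds form, posterior odds = prior odds × likelihood ratio, so prior odds = posterior odds ÷ LR.
Posterior odds = 0.753/(1−0.753) = 3.0486. LR = 0.85/0.37 = 2.2973.
Prior odds = 3.0486/2.2973 = 1.3270, so P(H) = 1.3270/(1+1.3270) ≈ 0.57.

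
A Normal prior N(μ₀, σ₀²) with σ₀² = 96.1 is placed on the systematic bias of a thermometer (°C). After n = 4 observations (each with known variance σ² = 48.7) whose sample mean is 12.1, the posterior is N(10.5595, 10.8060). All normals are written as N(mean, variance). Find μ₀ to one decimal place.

With known observation variance, the Normal–Normal posterior has precision τ_n = τ₀ + n/σ² and mean μ_n = (τ₀μ₀ + (n/σ²)x̄)/τ_n.
Here τ₀ = 1/96.1 = 0.010406 and τ_data = 4/48.7 = 0.082136, so τ_n = 0.092542.
Rearranging for μ₀: μ₀ = (μ_n·τ_n − τ_data·x̄)/τ₀ = (10.5595·0.092542 − 0.082136·12.1) / 0.010406 = -0.016648/0.010406 ≈ -1.6.

μ₀ = -1.6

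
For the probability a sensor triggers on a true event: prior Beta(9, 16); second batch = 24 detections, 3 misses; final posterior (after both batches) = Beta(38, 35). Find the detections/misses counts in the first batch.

Sequential conjugate updates are equivalent to a single update on the pooled data, so total successes = posterior α − prior α and total failures = posterior β − prior β.
Total across both batches: 38−9=29 detections, 35−16=19 misses.
Subtract the second batch: 29−24=5 detections and 19−3=16 misses.

5 detections and 16 misses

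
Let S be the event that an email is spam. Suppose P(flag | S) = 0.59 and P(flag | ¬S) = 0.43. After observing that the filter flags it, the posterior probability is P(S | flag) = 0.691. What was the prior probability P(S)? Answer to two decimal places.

P(S) = 0.62

In odds form, posterior odds = prior odds × likelihood ratio, so prior odds = posterior odds ÷ LR.
Posterior odds = 0.691/(1−0.691) = 2.2362. LR = 0.59/0.43 = 1.3721.
Prior odds = 2.2362/1.3721 = 1.6298, so P(S) = 1.6298/(1+1.6298) ≈ 0.62.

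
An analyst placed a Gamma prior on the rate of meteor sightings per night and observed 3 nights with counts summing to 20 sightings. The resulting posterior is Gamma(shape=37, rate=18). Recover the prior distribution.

A Gamma(α, β) prior (rate parametrization) on a Poisson rate with n observations summing to S gives posterior Gamma(α+S, β+n).
So α = 37 − 20 = 17 and β = 18 − 3 = 15.

Gamma(shape=17, rate=15)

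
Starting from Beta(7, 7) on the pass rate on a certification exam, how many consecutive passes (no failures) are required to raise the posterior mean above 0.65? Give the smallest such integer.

After k passes and 0 failures the posterior is Beta(7+k, 7), with mean (7+k)/(7+7+k).
Set (7+k)/(14+k) > 0.65 and solve: k > (0.65·14 − 7)/(1 − 0.65) = 6.000.
The smallest integer exceeding 6.000 is 7.

k = 7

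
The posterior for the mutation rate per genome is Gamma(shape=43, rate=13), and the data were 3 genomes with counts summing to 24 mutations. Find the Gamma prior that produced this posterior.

Gamma–Poisson conjugacy: posterior shape = α + Σxᵢ, posterior rate = β + n.
So α = 43 − 24 = 19 and β = 13 − 3 = 10.

Gamma(shape=19, rate=10)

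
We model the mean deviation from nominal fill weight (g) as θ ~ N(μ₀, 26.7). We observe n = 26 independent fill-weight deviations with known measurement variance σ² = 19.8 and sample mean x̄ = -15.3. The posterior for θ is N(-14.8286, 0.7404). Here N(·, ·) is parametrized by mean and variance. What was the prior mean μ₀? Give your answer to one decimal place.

The posterior mean is a precision-weighted average: μ_n = (τ₀μ₀ + τ_data·x̄)/(τ₀+τ_data), with τ₀=1/σ₀² and τ_data=n/σ².
Here τ₀ = 1/26.7 = 0.037453 and τ_data = 26/19.8 = 1.313131, so τ_n = 1.350584.
Rearranging for μ₀: μ₀ = (μ_n·τ_n − τ_data·x̄)/τ₀ = (-14.8286·1.350584 − 1.313131·-15.3) / 0.037453 = 0.063634/0.037453 ≈ 1.7.

μ₀ = 1.7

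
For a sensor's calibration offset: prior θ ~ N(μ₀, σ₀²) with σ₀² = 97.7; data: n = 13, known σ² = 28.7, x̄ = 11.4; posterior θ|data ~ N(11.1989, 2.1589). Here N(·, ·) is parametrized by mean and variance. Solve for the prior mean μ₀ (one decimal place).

With known observation variance, the Normal–Normal posterior has precision τ_n = τ₀ + n/σ² and mean μ_n = (τ₀μ₀ + (n/σ²)x̄)/τ_n.
Here τ₀ = 1/97.7 = 0.010235 and τ_data = 13/28.7 = 0.452962, so τ_n = 0.463197.
Rearranging for μ₀: μ₀ = (μ_n·τ_n − τ_data·x̄)/τ₀ = (11.1989·0.463197 − 0.452962·11.4) / 0.010235 = 0.023530/0.010235 ≈ 2.3.

μ₀ = 2.3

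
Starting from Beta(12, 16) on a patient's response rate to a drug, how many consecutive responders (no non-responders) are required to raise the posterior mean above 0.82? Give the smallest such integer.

k = 61

After k responders and 0 non-responders the posterior is Beta(12+k, 16), with mean (12+k)/(12+16+k).
Set (12+k)/(28+k) > 0.82 and solve: k > (0.82·28 − 12)/(1 − 0.82) = 60.889.
The smallest integer exceeding 60.889 is 61.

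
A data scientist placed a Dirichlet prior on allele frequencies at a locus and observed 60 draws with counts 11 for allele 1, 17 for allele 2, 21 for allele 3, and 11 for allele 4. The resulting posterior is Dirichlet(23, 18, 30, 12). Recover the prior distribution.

For a Dirichlet(α) prior with multinomial counts c, the posterior is Dirichlet(α + c) componentwise.
Subtract each count from the matching posterior parameter: 23−11=12, 18−17=1, 30−21=9, 12−11=1.

Dirichlet(12, 1, 9, 1)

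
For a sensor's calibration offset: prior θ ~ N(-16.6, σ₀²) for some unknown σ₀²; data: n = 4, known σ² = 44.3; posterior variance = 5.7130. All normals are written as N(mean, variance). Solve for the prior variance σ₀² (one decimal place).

σ₀² = 11.8

Posterior precision equals prior precision plus data precision: 1/σ_n² = 1/σ₀² + n/σ².
So 1/σ₀² = 1/5.7130 − 4/44.3 = 0.175039 − 0.090293 = 0.084746.
Hence σ₀² = 1/0.084746 ≈ 11.8.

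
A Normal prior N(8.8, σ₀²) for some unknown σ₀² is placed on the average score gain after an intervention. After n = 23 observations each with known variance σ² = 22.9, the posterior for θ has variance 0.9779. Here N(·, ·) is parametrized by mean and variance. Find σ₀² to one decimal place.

σ₀² = 54.8

For the Normal–Normal model with known σ², precisions add: τ_n = τ₀ + n/σ².
So 1/σ₀² = 1/0.9779 − 23/22.9 = 1.022599 − 1.004367 = 0.018232.
Hence σ₀² = 1/0.018232 ≈ 54.8.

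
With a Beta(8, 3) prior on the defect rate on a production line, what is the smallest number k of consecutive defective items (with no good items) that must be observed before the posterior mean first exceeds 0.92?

k = 27

After k defective items and 0 good items the posterior is Beta(8+k, 3), with mean (8+k)/(8+3+k).
Set (8+k)/(11+k) > 0.92 and solve: k > (0.92·11 − 8)/(1 − 0.92) = 26.500.
The smallest integer exceeding 26.500 is 27.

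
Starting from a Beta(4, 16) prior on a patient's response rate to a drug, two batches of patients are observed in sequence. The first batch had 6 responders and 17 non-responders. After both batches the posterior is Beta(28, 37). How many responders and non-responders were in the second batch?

Because Beta–binomial updating is additive in the counts, the combined data contributed (α_post−α_prior, β_post−β_prior) successes and failures.
Total across both batches: 28−4=24 responders, 37−16=21 non-responders.
Subtract the first batch: 24−6=18 responders and 21−17=4 non-responders.

18 responders and 4 non-responders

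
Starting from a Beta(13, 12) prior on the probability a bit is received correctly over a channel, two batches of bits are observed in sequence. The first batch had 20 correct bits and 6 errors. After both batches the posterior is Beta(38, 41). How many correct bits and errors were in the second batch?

5 correct bits and 23 errors

Because Beta–binomial updating is additive in the counts, the combined data contributed (α_post−α_prior, β_post−β_prior) successes and failures.
Total across both batches: 38−13=25 correct bits, 41−12=29 errors.
Subtract the first batch: 25−20=5 correct bits and 29−6=23 errors.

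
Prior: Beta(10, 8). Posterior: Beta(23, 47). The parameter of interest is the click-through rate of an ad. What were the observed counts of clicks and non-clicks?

Under Beta–binomial conjugacy the posterior parameters are (a+s, b+f).
Match parameters: s=23−10=13, f=47−8=39.

13 clicks and 39 non-clicks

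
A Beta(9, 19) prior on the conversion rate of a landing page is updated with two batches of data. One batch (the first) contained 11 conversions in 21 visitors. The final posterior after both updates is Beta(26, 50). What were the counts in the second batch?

6 conversions and 21 bounces

Sequential conjugate updates are equivalent to a single update on the pooled data, so total successes = posterior α − prior α and total failures = posterior β − prior β.
Total across both batches: 26−9=17 conversions, 50−19=31 bounces.
Subtract the first batch: 17−11=6 conversions and 31−10=21 bounces.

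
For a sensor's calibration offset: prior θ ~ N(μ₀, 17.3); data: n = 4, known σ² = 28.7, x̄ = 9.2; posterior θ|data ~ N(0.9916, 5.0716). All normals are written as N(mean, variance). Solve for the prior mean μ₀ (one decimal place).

μ₀ = -18.8

With known observation variance, the Normal–Normal posterior has precision τ_n = τ₀ + n/σ² and mean μ_n = (τ₀μ₀ + (n/σ²)x̄)/τ_n.
Here τ₀ = 1/17.3 = 0.057803 and τ_data = 4/28.7 = 0.139373, so τ_n = 0.197176.
Rearranging for μ₀: μ₀ = (μ_n·τ_n − τ_data·x̄)/τ₀ = (0.9916·0.197176 − 0.139373·9.2) / 0.057803 = -1.086712/0.057803 ≈ -18.8.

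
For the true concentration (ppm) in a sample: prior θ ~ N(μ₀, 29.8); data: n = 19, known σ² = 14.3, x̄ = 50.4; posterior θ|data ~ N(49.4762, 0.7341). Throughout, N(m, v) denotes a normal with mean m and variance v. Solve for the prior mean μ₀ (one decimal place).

With known observation variance, the Normal–Normal posterior has precision τ_n = τ₀ + n/σ² and mean μ_n = (τ₀μ₀ + (n/σ²)x̄)/τ_n.
Here τ₀ = 1/29.8 = 0.033557 and τ_data = 19/14.3 = 1.328671, so τ_n = 1.362228.
Rearranging for μ₀: μ₀ = (μ_n·τ_n − τ_data·x̄)/τ₀ = (49.4762·1.362228 − 1.328671·50.4) / 0.033557 = 0.432847/0.033557 ≈ 12.9.

μ₀ = 12.9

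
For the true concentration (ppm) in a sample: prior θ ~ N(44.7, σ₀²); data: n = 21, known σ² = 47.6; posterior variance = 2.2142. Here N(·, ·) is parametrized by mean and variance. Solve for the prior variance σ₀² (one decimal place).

σ₀² = 95.7

For the Normal–Normal model with known σ², precisions add: τ_n = τ₀ + n/σ².
So 1/σ₀² = 1/2.2142 − 21/47.6 = 0.451630 − 0.441176 = 0.010454.
Hence σ₀² = 1/0.010454 ≈ 95.7.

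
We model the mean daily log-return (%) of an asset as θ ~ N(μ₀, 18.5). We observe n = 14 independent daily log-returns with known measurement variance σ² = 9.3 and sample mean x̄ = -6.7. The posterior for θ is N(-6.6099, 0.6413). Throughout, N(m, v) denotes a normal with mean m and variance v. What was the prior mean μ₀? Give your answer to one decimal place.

μ₀ = -4.1

With known observation variance, the Normal–Normal posterior has precision τ_n = τ₀ + n/σ² and mean μ_n = (τ₀μ₀ + (n/σ²)x̄)/τ_n.
Here τ₀ = 1/18.5 = 0.054054 and τ_data = 14/9.3 = 1.505376, so τ_n = 1.559430.
Rearranging for μ₀: μ₀ = (μ_n·τ_n − τ_data·x̄)/τ₀ = (-6.6099·1.559430 − 1.505376·-6.7) / 0.054054 = -0.221657/0.054054 ≈ -4.1.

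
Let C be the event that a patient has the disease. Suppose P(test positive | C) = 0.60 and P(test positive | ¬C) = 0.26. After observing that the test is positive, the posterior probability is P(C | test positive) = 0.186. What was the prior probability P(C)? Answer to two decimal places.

P(C) = 0.09

In odds form, posterior odds = prior odds × likelihood ratio, so prior odds = posterior odds ÷ LR.
Posterior odds = 0.186/(1−0.186) = 0.2285. LR = 0.60/0.26 = 2.3077.
Prior odds = 0.2285/2.3077 = 0.0990, so P(C) = 0.0990/(1+0.0990) ≈ 0.09.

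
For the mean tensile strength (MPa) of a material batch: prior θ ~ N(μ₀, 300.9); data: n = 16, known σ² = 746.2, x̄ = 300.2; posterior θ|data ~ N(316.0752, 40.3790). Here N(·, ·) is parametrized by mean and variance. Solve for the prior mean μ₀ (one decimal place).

μ₀ = 418.5

With known observation variance, the Normal–Normal posterior has precision τ_n = τ₀ + n/σ² and mean μ_n = (τ₀μ₀ + (n/σ²)x̄)/τ_n.
Here τ₀ = 1/300.9 = 0.003323 and τ_data = 16/746.2 = 0.021442, so τ_n = 0.024765.
Rearranging for μ₀: μ₀ = (μ_n·τ_n − τ_data·x̄)/τ₀ = (316.0752·0.024765 − 0.021442·300.2) / 0.003323 = 1.390714/0.003323 ≈ 418.5.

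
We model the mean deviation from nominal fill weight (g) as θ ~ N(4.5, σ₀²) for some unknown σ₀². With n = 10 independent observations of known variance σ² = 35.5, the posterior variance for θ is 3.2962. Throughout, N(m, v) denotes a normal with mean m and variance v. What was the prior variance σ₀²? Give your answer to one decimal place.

σ₀² = 46.1

For the Normal–Normal model with known σ², precisions add: τ_n = τ₀ + n/σ².
So 1/σ₀² = 1/3.2962 − 10/35.5 = 0.303380 − 0.281690 = 0.021690.
Hence σ₀² = 1/0.021690 ≈ 46.1.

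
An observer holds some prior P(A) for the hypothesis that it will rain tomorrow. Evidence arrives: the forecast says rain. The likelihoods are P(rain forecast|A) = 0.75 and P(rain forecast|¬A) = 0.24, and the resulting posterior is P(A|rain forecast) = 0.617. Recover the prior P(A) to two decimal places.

P(A) = 0.34

In odds form, posterior odds = prior odds × likelihood ratio, so prior odds = posterior odds ÷ LR.
Posterior odds = 0.617/(1−0.617) = 1.6110. LR = 0.75/0.24 = 3.1250.
Prior odds = 1.6110/3.1250 = 0.5155, so P(A) = 0.5155/(1+0.5155) ≈ 0.34.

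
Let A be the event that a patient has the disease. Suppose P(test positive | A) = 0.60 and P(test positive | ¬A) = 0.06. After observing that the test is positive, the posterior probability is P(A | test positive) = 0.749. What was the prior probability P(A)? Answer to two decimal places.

Bayes' rule in odds form gives O(A|E) = O(A)·[P(E|A)/P(E|¬A)], hence O(A) = O(A|E)/LR.
Posterior odds = 0.749/(1−0.749) = 2.9841. LR = 0.60/0.06 = 10.0000.
Prior odds = 2.9841/10.0000 = 0.2984, so P(A) = 0.2984/(1+0.2984) ≈ 0.23.

P(A) = 0.23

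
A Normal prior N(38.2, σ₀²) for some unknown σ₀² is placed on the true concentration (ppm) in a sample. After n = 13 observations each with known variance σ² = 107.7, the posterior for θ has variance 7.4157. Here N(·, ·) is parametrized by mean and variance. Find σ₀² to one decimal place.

σ₀² = 70.7

For the Normal–Normal model with known σ², precisions add: τ_n = τ₀ + n/σ².
So 1/σ₀² = 1/7.4157 − 13/107.7 = 0.134849 − 0.120706 = 0.014143.
Hence σ₀² = 1/0.014143 ≈ 70.7.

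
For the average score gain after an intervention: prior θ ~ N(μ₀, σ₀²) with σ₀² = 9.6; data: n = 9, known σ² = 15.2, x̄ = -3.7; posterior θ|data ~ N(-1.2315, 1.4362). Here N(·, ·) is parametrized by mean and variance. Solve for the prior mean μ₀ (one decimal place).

μ₀ = 12.8

With known observation variance, the Normal–Normal posterior has precision τ_n = τ₀ + n/σ² and mean μ_n = (τ₀μ₀ + (n/σ²)x̄)/τ_n.
Here τ₀ = 1/9.6 = 0.104167 and τ_data = 9/15.2 = 0.592105, so τ_n = 0.696272.
Rearranging for μ₀: μ₀ = (μ_n·τ_n − τ_data·x̄)/τ₀ = (-1.2315·0.696272 − 0.592105·-3.7) / 0.104167 = 1.333330/0.104167 ≈ 12.8.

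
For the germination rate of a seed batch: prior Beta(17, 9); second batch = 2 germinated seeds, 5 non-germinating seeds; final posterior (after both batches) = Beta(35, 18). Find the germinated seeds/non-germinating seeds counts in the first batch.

16 germinated seeds and 4 non-germinating seeds

Because Beta–binomial updating is additive in the counts, the combined data contributed (α_post−α_prior, β_post−β_prior) successes and failures.
Total across both batches: 35−17=18 germinated seeds, 18−9=9 non-germinating seeds.
Subtract the second batch: 18−2=16 germinated seeds and 9−5=4 non-germinating seeds.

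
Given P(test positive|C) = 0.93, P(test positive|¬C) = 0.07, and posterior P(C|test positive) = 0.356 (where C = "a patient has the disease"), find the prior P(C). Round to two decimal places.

Bayes' rule in odds form gives O(C|E) = O(C)·[P(E|C)/P(E|¬C)], hence O(C) = O(C|E)/LR.
Posterior odds = 0.356/(1−0.356) = 0.5528. LR = 0.93/0.07 = 13.2857.
Prior odds = 0.5528/13.2857 = 0.0416, so P(C) = 0.0416/(1+0.0416) ≈ 0.04.

P(C) = 0.04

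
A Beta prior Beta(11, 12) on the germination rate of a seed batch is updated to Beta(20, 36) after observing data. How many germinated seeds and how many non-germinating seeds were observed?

9 germinated seeds and 24 non-germinating seeds

Beta is conjugate to the binomial likelihood: posterior = Beta(a+s, b+f).
So s = 20 − 11 = 9 and f = 36 − 12 = 24.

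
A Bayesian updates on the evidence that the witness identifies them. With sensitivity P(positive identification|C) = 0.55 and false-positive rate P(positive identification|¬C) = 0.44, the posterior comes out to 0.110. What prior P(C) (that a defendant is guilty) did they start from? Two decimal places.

P(C) = 0.09

In odds form, posterior odds = prior odds × likelihood ratio, so prior odds = posterior odds ÷ LR.
Posterior odds = 0.110/(1−0.110) = 0.1236. LR = 0.55/0.44 = 1.2500.
Prior odds = 0.1236/1.2500 = 0.0989, so P(C) = 0.0989/(1+0.0989) ≈ 0.09.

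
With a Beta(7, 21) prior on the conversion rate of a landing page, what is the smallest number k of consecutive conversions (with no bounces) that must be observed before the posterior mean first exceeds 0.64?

k = 31

After k conversions and 0 bounces the posterior is Beta(7+k, 21), with mean (7+k)/(7+21+k).
Set (7+k)/(28+k) > 0.64 and solve: k > (0.64·28 − 7)/(1 − 0.64) = 30.333.
The smallest integer exceeding 30.333 is 31.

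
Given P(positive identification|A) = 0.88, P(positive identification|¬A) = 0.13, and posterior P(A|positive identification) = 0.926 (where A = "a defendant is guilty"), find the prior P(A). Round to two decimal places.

Bayes' rule in odds form gives O(A|E) = O(A)·[P(E|A)/P(E|¬A)], hence O(A) = O(A|E)/LR.
Posterior odds = 0.926/(1−0.926) = 12.5135. LR = 0.88/0.13 = 6.7692.
Prior odds = 12.5135/6.7692 = 1.8486, so P(A) = 1.8486/(1+1.8486) ≈ 0.65.

P(A) = 0.65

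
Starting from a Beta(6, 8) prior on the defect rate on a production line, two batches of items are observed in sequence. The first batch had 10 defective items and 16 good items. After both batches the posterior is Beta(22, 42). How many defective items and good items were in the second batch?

Because Beta–binomial updating is additive in the counts, the combined data contributed (α_post−α_prior, β_post−β_prior) successes and failures.
Total across both batches: 22−6=16 defective items, 42−8=34 good items.
Subtract the first batch: 16−10=6 defective items and 34−16=18 good items.

6 defective items and 18 good items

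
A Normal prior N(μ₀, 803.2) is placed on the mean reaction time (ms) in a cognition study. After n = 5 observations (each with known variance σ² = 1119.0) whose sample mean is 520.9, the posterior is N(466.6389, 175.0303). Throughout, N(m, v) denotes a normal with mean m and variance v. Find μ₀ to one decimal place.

The posterior mean is a precision-weighted average: μ_n = (τ₀μ₀ + τ_data·x̄)/(τ₀+τ_data), with τ₀=1/σ₀² and τ_data=n/σ².
Here τ₀ = 1/803.2 = 0.001245 and τ_data = 5/1119.0 = 0.004468, so τ_n = 0.005713.
Rearranging for μ₀: μ₀ = (μ_n·τ_n − τ_data·x̄)/τ₀ = (466.6389·0.005713 − 0.004468·520.9) / 0.001245 = 0.338527/0.001245 ≈ 271.9.

μ₀ = 271.9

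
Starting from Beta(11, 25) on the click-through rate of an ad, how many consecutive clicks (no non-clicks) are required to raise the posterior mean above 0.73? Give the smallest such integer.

After k clicks and 0 non-clicks the posterior is Beta(11+k, 25), with mean (11+k)/(11+25+k).
Set (11+k)/(36+k) > 0.73 and solve: k > (0.73·36 − 11)/(1 − 0.73) = 56.593.
The smallest integer exceeding 56.593 is 57, and checking k=57: (68)/(93) = 0.7312 > 0.73.

k = 57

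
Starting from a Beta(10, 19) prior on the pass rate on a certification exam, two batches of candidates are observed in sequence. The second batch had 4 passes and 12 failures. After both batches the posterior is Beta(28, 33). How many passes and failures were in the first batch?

Because Beta–binomial updating is additive in the counts, the combined data contributed (α_post−α_prior, β_post−β_prior) successes and failures.
Total across both batches: 28−10=18 passes, 33−19=14 failures.
Subtract the second batch: 18−4=14 passes and 14−12=2 failures.

14 passes and 2 failures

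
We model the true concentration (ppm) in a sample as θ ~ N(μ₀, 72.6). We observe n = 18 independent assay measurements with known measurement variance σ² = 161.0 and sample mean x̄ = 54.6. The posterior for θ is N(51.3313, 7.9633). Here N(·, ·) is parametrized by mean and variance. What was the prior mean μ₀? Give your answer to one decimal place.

μ₀ = 24.8

The posterior mean is a precision-weighted average: μ_n = (τ₀μ₀ + τ_data·x̄)/(τ₀+τ_data), with τ₀=1/σ₀² and τ_data=n/σ².
Here τ₀ = 1/72.6 = 0.013774 and τ_data = 18/161.0 = 0.111801, so τ_n = 0.125575.
Rearranging for μ₀: μ₀ = (μ_n·τ_n − τ_data·x̄)/τ₀ = (51.3313·0.125575 − 0.111801·54.6) / 0.013774 = 0.341593/0.013774 ≈ 24.8.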